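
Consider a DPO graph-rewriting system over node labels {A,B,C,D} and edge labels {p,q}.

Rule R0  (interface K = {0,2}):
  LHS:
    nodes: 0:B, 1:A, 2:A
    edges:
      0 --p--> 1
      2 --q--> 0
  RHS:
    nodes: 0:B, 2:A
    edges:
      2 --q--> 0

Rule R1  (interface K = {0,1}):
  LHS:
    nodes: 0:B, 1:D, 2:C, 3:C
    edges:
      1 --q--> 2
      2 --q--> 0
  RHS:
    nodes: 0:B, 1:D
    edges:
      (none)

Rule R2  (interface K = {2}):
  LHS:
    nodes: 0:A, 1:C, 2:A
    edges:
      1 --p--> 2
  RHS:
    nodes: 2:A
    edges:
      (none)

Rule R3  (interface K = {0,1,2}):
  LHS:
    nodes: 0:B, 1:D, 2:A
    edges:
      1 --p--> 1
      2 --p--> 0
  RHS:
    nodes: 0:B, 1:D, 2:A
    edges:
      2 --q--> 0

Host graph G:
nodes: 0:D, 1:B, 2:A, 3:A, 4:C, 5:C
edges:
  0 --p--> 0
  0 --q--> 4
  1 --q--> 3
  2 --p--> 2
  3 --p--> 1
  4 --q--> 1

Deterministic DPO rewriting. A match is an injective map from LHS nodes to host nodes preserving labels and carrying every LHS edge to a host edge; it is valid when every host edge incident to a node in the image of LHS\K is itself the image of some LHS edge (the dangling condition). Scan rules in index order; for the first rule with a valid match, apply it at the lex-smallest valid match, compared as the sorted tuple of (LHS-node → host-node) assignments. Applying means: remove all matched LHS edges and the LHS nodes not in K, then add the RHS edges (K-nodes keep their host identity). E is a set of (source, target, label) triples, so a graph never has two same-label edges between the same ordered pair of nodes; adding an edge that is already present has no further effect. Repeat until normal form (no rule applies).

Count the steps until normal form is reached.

Answer: 2

Rewrite trace:
[0] host  ⇒  6 nodes, 6 edges  {0-p->0 0-q->4 1-q->3 2-p->2 3-p->1 4-q->1}
[1] R1 @ {0↦1, 1↦0, 2↦4, 3↦5}  ⇒  4 nodes, 4 edges  {0-p->0 1-q->3 2-p->2 3-p->1}
[2] R3 @ {0↦1, 1↦0, 2↦3}  ⇒  4 nodes, 3 edges  {1-q->3 2-p->2 3-q->1}
normal form: no rule applies after step 2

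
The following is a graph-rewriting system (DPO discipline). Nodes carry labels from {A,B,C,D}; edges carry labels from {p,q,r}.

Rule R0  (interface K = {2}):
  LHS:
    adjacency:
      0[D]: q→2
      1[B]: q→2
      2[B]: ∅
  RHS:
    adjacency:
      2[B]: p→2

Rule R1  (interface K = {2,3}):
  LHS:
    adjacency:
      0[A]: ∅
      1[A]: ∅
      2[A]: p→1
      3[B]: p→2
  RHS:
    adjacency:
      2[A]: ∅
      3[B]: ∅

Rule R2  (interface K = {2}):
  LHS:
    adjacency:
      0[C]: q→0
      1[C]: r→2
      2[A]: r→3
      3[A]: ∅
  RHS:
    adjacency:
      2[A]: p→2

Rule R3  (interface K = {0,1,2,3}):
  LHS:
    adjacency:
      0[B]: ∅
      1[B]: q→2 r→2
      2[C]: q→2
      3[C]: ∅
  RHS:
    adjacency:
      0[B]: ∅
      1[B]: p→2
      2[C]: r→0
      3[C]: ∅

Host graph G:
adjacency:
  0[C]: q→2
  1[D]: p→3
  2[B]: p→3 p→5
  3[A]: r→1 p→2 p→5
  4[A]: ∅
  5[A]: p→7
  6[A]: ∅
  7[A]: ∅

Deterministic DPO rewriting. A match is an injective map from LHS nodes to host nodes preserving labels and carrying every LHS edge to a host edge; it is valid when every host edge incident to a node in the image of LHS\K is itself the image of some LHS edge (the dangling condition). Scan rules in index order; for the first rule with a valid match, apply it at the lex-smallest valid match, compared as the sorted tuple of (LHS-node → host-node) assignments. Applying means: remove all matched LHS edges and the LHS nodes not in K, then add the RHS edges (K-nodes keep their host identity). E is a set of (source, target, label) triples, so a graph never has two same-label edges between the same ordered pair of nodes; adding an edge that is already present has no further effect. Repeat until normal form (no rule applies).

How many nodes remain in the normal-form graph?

[0] host  ⇒  8 nodes, 8 edges  {0-q->2 1-p->3 2-p->3 2-p->5 3-r->1 3-p->2 3-p->5 5-p->7}
[1] R1 @ {0↦4, 1↦7, 2↦5, 3↦2}  ⇒  6 nodes, 6 edges  {0-q->2 1-p->3 2-p->3 3-r->1 3-p->2 3-p->5}
[2] R1 @ {0↦6, 1↦5, 2↦3, 3↦2}  ⇒  4 nodes, 4 edges  {0-q->2 1-p->3 3-r->1 3-p->2}
halt: no rule applies after step 2
NF nodes: {0:C, 1:D, 2:B, 3:A}

Answer: 4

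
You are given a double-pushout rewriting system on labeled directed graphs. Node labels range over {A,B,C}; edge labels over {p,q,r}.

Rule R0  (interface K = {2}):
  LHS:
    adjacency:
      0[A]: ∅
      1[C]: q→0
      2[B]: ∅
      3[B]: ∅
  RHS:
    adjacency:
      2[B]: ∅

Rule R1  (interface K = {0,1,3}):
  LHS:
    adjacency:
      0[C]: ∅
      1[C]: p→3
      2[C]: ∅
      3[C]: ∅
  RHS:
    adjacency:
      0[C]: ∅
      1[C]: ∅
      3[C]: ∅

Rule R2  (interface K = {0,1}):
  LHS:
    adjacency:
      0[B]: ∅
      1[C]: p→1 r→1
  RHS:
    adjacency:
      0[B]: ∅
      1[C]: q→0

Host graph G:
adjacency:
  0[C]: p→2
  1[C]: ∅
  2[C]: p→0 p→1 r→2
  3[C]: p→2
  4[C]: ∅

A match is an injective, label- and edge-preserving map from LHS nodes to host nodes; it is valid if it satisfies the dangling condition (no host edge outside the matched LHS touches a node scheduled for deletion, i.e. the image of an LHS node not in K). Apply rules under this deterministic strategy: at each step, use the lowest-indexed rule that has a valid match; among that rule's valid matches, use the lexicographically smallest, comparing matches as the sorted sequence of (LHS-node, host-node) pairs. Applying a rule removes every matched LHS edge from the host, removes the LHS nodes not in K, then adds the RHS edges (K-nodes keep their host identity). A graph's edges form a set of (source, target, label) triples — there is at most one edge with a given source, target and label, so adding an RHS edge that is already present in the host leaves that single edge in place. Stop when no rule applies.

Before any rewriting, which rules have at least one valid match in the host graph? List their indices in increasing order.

Answer: [R1]

Steps:
R0: no valid match — LHS pattern not found
R1: 8 valid matches — {0↦0, 1↦2, 2↦4, 3↦1}, {0↦0, 1↦3, 2↦4, 3↦2}, {0↦1, 1↦0, 2↦4, 3↦2} (+5 more)
R2: no valid match — LHS pattern not found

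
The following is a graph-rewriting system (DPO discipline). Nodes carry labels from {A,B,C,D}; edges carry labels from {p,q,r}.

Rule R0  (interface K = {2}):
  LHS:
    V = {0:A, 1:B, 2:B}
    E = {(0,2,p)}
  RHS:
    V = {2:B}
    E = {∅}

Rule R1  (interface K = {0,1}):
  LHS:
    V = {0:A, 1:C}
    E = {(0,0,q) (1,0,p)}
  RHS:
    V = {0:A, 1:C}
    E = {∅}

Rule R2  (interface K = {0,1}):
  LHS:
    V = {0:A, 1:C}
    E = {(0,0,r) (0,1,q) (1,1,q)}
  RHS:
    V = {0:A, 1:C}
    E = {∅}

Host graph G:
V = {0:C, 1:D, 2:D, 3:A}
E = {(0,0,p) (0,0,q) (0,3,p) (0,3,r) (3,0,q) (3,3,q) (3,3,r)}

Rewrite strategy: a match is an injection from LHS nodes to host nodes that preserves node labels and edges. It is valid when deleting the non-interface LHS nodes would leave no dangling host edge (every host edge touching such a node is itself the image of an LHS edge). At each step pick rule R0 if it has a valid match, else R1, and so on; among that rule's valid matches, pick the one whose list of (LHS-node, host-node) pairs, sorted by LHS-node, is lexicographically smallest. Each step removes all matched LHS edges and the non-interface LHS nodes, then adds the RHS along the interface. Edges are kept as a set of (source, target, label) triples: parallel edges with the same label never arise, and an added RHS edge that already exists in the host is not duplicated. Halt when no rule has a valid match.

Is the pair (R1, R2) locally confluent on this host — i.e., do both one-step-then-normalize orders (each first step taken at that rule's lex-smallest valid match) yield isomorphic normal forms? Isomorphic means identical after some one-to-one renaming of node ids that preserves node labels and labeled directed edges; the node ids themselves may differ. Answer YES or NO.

branch R1-first: apply at {0↦3, 1↦0} → |E|=5, then 1 more step(s) → NF |V|=4 |E|=2 V={0:C, 1:D, 2:D, 3:A} E=0-p->0 0-r->3
branch R2-first: apply at {0↦3, 1↦0} → |E|=4, then 1 more step(s) → NF |V|=4 |E|=2 V={0:C, 1:D, 2:D, 3:A} E=0-p->0 0-r->3
graphs isomorphic (equal up to label-preserving node renaming)

Answer: YES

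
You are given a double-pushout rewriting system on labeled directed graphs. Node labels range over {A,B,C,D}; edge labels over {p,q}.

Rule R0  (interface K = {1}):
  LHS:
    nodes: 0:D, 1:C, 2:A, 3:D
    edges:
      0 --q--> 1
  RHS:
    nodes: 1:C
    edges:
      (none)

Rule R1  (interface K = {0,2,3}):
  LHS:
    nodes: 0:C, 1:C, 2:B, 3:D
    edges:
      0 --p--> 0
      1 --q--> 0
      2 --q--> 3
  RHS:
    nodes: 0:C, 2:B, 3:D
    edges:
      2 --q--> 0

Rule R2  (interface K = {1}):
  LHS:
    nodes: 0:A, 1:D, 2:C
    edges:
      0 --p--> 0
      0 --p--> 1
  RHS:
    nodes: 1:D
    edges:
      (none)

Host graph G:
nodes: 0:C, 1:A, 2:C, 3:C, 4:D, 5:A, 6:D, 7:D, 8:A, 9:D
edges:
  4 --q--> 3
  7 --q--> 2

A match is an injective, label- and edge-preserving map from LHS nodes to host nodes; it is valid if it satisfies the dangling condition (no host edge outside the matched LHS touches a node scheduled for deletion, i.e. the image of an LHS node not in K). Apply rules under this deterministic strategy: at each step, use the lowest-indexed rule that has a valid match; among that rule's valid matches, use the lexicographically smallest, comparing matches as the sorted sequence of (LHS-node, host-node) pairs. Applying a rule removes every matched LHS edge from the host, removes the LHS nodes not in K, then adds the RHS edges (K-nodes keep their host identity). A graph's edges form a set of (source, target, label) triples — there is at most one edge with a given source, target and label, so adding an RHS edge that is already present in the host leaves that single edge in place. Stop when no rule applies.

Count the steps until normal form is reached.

start.  V:10 E:2  edges: 4-q->3 7-q->2
1. fire R0 via {0↦4, 1↦3, 2↦1, 3↦6}  →  V:7 E:1  edges: 7-q->2
2. fire R0 via {0↦7, 1↦2, 2↦5, 3↦9}  →  V:4 E:0  edges: ∅
final graph: no rule applies after step 2

Answer: 2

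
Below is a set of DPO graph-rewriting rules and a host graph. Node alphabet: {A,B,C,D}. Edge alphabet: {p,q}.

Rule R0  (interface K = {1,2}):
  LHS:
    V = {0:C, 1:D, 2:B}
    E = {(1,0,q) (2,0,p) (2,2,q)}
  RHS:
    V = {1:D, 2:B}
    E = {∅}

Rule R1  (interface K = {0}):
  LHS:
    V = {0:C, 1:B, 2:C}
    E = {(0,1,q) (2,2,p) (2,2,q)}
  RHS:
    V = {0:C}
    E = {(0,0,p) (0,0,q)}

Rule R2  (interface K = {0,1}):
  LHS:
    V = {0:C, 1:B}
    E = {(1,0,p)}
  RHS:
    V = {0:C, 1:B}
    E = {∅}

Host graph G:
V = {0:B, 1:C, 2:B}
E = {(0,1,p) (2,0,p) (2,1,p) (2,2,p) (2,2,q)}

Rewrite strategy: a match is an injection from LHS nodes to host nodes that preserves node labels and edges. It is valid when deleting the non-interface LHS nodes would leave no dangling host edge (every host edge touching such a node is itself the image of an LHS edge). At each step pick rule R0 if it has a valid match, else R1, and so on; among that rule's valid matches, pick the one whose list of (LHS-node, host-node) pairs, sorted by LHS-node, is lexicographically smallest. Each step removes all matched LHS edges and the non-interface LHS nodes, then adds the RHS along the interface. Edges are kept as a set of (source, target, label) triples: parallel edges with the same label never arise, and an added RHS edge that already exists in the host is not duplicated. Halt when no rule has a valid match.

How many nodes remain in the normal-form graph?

initial: |V|=3 |E|=5  E = 0-p->1 2-p->0 2-p->1 2-p->2 2-q->2
step 1: apply R2 at {0↦1, 1↦0}  → |V|=3 |E|=4  E = 2-p->0 2-p->1 2-p->2 2-q->2
step 2: apply R2 at {0↦1, 1↦2}  → |V|=3 |E|=3  E = 2-p->0 2-p->2 2-q->2
final graph: no rule applies after step 2
NF nodes: {0:B, 1:C, 2:B}

Answer: 3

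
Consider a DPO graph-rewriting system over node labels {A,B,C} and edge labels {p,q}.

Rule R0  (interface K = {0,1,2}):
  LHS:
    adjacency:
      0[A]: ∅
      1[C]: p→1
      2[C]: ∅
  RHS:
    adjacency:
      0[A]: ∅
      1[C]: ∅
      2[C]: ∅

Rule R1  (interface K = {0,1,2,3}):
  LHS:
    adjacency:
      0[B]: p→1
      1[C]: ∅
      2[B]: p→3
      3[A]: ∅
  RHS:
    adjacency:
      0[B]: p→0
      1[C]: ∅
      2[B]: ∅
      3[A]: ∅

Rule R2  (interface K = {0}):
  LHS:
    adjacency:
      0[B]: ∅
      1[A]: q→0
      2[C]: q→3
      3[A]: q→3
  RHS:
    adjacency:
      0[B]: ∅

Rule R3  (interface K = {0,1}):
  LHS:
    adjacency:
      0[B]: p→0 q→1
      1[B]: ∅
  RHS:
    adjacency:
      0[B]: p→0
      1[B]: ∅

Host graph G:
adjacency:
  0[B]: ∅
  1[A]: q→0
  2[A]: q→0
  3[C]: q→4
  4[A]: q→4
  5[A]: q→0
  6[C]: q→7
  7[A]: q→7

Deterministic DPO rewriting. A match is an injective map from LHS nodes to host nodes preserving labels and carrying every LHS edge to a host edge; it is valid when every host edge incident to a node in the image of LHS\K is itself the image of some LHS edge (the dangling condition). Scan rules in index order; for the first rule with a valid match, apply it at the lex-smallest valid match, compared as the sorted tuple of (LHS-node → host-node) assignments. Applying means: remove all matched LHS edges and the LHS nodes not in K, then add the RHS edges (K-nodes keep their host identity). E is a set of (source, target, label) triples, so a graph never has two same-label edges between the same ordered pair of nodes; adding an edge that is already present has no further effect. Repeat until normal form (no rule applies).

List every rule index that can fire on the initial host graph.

Answer: [R2]

Rewrite trace:
R0: no valid match — LHS pattern not found
R1: no valid match — LHS pattern not found
R2: 6 valid matches — {0↦0, 1↦1, 2↦3, 3↦4}, {0↦0, 1↦1, 2↦6, 3↦7}, {0↦0, 1↦2, 2↦3, 3↦4} (+3 more)
R3: no valid match — LHS pattern not found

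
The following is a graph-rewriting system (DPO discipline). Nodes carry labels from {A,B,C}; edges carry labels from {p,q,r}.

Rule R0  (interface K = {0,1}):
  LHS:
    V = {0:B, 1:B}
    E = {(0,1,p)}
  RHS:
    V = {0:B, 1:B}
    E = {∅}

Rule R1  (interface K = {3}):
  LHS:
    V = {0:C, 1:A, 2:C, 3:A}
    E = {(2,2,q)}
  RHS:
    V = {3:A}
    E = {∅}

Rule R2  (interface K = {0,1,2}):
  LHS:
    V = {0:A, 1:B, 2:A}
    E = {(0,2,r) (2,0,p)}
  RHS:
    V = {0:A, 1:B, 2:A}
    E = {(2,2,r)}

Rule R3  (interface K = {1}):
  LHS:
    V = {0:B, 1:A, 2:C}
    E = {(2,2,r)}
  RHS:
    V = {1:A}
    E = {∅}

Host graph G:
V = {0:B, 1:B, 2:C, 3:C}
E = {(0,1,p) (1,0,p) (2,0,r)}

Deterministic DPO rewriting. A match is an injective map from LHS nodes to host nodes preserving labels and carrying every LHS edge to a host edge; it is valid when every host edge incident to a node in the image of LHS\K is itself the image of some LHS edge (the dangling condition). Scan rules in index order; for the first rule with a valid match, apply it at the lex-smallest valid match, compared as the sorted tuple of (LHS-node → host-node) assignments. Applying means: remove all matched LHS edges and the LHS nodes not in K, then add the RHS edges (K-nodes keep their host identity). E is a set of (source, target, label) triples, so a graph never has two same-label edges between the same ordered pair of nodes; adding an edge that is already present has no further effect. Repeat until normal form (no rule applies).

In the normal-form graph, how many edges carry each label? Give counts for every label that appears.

initial: |V|=4 |E|=3  E = 0-p->1 1-p->0 2-r->0
step 1: apply R0 at {0↦0, 1↦1}  → |V|=4 |E|=2  E = 1-p->0 2-r->0
step 2: apply R0 at {0↦1, 1↦0}  → |V|=4 |E|=1  E = 2-r->0
halt: no rule applies after step 2
NF edges: [(2, 0, 'r')]

Answer: r:1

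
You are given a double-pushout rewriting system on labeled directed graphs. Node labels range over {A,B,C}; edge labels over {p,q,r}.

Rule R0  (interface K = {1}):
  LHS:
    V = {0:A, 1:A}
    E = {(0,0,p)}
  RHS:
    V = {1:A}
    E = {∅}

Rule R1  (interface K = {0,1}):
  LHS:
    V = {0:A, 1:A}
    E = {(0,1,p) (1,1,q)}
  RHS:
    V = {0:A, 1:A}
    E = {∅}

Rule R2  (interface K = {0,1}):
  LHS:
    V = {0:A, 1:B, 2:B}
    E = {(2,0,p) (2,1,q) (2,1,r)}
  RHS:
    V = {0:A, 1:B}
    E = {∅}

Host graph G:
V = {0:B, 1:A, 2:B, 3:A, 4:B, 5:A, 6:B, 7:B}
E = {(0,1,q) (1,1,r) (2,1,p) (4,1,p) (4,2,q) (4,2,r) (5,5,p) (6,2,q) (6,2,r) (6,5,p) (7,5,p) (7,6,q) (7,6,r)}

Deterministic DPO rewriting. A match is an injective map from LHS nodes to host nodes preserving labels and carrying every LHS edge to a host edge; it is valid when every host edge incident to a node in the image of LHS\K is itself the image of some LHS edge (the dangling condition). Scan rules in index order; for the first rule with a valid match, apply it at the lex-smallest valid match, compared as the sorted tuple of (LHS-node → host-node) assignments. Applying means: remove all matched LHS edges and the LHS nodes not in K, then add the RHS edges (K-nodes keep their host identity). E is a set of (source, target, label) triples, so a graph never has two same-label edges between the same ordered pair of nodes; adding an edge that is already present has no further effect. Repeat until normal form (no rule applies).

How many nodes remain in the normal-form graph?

start.  V:8 E:13  edges: 0-q->1 1-r->1 2-p->1 4-p->1 4-q->2 4-r->2 5-p->5 6-q->2 6-r->2 6-p->5 7-p->5 7-q->6 7-r->6
1. fire R2 via {0↦1, 1↦2, 2↦4}  →  V:7 E:10  edges: 0-q->1 1-r->1 2-p->1 5-p->5 6-q->2 6-r->2 6-p->5 7-p->5 7-q->6 7-r->6
2. fire R2 via {0↦5, 1↦6, 2↦7}  →  V:6 E:7  edges: 0-q->1 1-r->1 2-p->1 5-p->5 6-q->2 6-r->2 6-p->5
3. fire R2 via {0↦5, 1↦2, 2↦6}  →  V:5 E:4  edges: 0-q->1 1-r->1 2-p->1 5-p->5
4. fire R0 via {0↦5, 1↦1}  →  V:4 E:3  edges: 0-q->1 1-r->1 2-p->1
halt: no rule applies after step 4
NF nodes: {0:B, 1:A, 2:B, 3:A}

Answer: 4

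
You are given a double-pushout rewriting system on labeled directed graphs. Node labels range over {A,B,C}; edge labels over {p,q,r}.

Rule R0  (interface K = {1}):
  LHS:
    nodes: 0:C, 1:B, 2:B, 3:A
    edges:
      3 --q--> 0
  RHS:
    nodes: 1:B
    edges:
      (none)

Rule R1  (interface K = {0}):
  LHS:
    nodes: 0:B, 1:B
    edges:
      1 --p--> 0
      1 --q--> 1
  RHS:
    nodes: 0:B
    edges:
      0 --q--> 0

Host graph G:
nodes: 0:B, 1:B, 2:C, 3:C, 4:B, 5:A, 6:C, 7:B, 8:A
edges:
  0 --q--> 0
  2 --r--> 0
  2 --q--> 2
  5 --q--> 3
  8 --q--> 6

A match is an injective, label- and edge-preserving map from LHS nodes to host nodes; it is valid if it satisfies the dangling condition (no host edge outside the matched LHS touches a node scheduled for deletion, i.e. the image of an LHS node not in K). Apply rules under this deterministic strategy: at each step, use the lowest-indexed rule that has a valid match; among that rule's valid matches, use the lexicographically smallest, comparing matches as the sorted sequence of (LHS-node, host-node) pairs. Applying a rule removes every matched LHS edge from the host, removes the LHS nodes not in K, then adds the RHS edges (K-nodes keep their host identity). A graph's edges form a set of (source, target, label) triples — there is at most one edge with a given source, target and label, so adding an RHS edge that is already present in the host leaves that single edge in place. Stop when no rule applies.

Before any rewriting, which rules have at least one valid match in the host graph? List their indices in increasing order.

R0: 18 valid matches — {0↦3, 1↦0, 2↦1, 3↦5}, {0↦3, 1↦0, 2↦4, 3↦5}, {0↦3, 1↦0, 2↦7, 3↦5} (+15 more)
R1: no valid match — LHS pattern not found

Answer: [R0]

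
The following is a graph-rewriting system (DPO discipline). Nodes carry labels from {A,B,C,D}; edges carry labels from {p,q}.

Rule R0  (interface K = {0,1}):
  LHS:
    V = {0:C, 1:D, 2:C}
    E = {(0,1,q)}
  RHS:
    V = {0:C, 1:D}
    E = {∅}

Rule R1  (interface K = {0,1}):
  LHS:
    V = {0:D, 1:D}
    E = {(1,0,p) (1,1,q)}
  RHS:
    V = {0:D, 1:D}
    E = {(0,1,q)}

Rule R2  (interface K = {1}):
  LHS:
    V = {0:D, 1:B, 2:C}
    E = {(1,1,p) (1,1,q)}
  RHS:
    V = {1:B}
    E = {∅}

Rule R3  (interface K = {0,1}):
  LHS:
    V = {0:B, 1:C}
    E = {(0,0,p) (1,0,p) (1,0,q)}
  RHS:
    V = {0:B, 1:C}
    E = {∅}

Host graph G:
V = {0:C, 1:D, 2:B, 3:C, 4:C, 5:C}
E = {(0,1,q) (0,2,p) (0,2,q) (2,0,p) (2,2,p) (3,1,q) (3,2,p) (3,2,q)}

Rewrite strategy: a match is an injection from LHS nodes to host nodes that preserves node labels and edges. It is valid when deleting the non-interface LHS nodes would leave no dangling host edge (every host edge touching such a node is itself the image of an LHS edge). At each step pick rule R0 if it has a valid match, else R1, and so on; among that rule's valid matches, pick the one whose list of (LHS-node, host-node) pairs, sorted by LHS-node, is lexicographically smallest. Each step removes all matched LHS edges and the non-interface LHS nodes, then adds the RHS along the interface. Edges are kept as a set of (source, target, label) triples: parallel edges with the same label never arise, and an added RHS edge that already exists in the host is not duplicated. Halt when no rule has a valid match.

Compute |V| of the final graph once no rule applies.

initial: |V|=6 |E|=8  E = 0-q->1 0-p->2 0-q->2 2-p->0 2-p->2 3-q->1 3-p->2 3-q->2
step 1: apply R0 at {0↦0, 1↦1, 2↦4}  → |V|=5 |E|=7  E = 0-p->2 0-q->2 2-p->0 2-p->2 3-q->1 3-p->2 3-q->2
step 2: apply R0 at {0↦3, 1↦1, 2↦5}  → |V|=4 |E|=6  E = 0-p->2 0-q->2 2-p->0 2-p->2 3-p->2 3-q->2
step 3: apply R3 at {0↦2, 1↦0}  → |V|=4 |E|=3  E = 2-p->0 3-p->2 3-q->2
normal form: no rule applies after step 3
NF nodes: {0:C, 1:D, 2:B, 3:C}

Answer: 4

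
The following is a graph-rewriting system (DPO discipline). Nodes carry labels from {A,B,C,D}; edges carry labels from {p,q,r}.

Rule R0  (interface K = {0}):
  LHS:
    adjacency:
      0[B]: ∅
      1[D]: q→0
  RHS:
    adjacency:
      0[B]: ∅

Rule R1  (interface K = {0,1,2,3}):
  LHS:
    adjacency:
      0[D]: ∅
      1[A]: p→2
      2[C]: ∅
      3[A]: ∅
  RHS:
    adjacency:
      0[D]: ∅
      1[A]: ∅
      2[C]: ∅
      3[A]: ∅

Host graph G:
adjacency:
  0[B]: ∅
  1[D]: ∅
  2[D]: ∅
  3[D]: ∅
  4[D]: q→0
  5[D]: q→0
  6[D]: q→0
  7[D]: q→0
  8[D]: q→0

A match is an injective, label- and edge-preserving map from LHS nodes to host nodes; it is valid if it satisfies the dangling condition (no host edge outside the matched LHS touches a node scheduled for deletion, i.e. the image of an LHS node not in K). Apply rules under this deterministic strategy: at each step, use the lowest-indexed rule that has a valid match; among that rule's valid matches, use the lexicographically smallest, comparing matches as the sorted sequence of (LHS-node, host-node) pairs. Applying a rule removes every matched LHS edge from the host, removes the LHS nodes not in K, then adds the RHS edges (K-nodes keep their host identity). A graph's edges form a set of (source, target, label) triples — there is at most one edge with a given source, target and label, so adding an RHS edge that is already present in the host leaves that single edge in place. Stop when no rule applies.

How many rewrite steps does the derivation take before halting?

Answer: 5

Steps:
initial: |V|=9 |E|=5  E = 4-q->0 5-q->0 6-q->0 7-q->0 8-q->0
step 1: apply R0 at {0↦0, 1↦4}  → |V|=8 |E|=4  E = 5-q->0 6-q->0 7-q->0 8-q->0
step 2: apply R0 at {0↦0, 1↦5}  → |V|=7 |E|=3  E = 6-q->0 7-q->0 8-q->0
step 3: apply R0 at {0↦0, 1↦6}  → |V|=6 |E|=2  E = 7-q->0 8-q->0
step 4: apply R0 at {0↦0, 1↦7}  → |V|=5 |E|=1  E = 8-q->0
step 5: apply R0 at {0↦0, 1↦8}  → |V|=4 |E|=0  E = ∅
normal form: no rule applies after step 5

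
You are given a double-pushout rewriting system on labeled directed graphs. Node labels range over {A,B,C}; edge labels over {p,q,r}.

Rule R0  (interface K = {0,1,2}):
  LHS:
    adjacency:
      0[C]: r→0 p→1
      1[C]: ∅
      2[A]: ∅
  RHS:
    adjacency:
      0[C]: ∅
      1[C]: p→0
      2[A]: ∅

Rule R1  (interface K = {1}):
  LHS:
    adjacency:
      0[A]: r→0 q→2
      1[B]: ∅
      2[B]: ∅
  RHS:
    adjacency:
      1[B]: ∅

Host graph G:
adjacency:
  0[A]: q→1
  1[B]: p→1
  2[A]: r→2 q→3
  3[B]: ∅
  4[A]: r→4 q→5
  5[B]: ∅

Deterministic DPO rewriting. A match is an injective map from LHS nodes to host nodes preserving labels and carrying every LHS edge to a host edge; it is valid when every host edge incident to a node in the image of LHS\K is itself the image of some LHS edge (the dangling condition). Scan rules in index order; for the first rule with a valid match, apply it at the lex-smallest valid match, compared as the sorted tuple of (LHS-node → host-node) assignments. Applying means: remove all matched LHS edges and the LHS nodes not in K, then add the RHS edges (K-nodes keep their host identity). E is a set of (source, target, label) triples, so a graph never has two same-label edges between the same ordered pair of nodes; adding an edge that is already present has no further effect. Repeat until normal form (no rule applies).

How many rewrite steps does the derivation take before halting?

Answer: 2

Derivation:
start.  V:6 E:6  edges: 0-q->1 1-p->1 2-r->2 2-q->3 4-r->4 4-q->5
1. fire R1 via {0↦2, 1↦1, 2↦3}  →  V:4 E:4  edges: 0-q->1 1-p->1 4-r->4 4-q->5
2. fire R1 via {0↦4, 1↦1, 2↦5}  →  V:2 E:2  edges: 0-q->1 1-p->1
halt: no rule applies after step 2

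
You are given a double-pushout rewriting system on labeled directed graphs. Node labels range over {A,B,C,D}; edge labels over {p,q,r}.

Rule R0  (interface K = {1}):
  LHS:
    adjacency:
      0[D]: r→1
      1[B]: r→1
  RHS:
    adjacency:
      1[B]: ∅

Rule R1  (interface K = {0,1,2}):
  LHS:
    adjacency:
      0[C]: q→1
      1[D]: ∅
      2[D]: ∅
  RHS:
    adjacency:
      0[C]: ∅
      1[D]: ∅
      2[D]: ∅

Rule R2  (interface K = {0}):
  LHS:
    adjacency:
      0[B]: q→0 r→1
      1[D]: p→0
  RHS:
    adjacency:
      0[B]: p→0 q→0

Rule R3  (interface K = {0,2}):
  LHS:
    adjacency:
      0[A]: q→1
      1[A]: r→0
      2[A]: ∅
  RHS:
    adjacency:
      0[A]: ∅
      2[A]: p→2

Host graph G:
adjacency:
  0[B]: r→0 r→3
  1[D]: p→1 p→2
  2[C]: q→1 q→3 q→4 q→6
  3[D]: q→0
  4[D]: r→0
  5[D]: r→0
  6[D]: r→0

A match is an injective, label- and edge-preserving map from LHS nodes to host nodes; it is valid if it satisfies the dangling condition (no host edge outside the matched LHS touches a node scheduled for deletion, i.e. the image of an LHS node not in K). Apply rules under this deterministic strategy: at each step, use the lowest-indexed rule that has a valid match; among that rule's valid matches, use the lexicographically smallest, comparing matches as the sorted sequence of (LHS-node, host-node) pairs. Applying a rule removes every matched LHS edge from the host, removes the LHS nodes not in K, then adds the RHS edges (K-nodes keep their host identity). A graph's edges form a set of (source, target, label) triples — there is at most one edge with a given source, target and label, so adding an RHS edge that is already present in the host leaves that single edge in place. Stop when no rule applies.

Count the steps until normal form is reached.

initial: |V|=7 |E|=12  E = 0-r->0 0-r->3 1-p->1 1-p->2 2-q->1 2-q->3 2-q->4 2-q->6 3-q->0 4-r->0 5-r->0 6-r->0
step 1: apply R0 at {0↦5, 1↦0}  → |V|=6 |E|=10  E = 0-r->3 1-p->1 1-p->2 2-q->1 2-q->3 2-q->4 2-q->6 3-q->0 4-r->0 6-r->0
step 2: apply R1 at {0↦2, 1↦1, 2↦3}  → |V|=6 |E|=9  E = 0-r->3 1-p->1 1-p->2 2-q->3 2-q->4 2-q->6 3-q->0 4-r->0 6-r->0
step 3: apply R1 at {0↦2, 1↦3, 2↦1}  → |V|=6 |E|=8  E = 0-r->3 1-p->1 1-p->2 2-q->4 2-q->6 3-q->0 4-r->0 6-r->0
step 4: apply R1 at {0↦2, 1↦4, 2↦1}  → |V|=6 |E|=7  E = 0-r->3 1-p->1 1-p->2 2-q->6 3-q->0 4-r->0 6-r->0
step 5: apply R1 at {0↦2, 1↦6, 2↦1}  → |V|=6 |E|=6  E = 0-r->3 1-p->1 1-p->2 3-q->0 4-r->0 6-r->0
halt: no rule applies after step 5

Answer: 5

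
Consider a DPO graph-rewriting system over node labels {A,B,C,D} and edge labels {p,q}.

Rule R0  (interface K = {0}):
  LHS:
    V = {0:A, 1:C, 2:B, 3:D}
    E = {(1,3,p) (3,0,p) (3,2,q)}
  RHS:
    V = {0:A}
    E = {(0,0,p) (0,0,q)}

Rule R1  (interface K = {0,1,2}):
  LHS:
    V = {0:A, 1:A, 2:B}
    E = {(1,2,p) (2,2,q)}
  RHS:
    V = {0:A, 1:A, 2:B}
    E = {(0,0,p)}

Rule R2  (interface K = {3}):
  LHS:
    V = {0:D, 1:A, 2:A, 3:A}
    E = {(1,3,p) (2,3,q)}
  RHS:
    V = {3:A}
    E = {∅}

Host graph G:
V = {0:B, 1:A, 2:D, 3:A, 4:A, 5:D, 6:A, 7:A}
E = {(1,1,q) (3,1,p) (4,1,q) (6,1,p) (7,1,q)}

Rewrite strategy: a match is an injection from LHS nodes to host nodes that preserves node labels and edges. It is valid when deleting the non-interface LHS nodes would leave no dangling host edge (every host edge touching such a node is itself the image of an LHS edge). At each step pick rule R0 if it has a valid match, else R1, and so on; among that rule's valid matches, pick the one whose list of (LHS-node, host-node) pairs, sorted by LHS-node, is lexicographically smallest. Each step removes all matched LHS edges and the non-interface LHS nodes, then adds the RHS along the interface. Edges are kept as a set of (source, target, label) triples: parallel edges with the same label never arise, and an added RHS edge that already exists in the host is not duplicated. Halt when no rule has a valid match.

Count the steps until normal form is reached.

Answer: 2

Rewrite trace:
start.  V:8 E:5  edges: 1-q->1 3-p->1 4-q->1 6-p->1 7-q->1
1. fire R2 via {0↦2, 1↦3, 2↦4, 3↦1}  →  V:5 E:3  edges: 1-q->1 6-p->1 7-q->1
2. fire R2 via {0↦5, 1↦6, 2↦7, 3↦1}  →  V:2 E:1  edges: 1-q->1
final graph: no rule applies after step 2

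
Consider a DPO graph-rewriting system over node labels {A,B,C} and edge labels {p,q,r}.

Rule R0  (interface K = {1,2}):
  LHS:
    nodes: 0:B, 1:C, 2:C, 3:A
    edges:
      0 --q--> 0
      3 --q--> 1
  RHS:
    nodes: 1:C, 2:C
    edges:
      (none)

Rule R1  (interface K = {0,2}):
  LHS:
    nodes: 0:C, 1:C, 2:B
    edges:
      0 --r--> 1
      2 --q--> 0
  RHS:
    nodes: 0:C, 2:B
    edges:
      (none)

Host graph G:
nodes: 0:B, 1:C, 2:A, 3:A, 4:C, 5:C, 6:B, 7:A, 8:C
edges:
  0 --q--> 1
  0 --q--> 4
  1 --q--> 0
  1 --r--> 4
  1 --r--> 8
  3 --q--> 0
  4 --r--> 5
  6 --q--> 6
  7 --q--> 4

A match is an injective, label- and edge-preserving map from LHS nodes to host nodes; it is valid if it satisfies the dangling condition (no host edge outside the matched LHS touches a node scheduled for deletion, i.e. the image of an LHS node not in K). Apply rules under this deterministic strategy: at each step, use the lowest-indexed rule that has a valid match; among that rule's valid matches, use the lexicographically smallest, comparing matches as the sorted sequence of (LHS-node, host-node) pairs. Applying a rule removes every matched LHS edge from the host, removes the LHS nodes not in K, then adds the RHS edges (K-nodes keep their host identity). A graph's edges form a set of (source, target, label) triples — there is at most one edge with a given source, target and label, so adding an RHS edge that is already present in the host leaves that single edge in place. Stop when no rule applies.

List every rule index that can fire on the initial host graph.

R0: 3 valid matches — {0↦6, 1↦4, 2↦1, 3↦7}, {0↦6, 1↦4, 2↦5, 3↦7}, {0↦6, 1↦4, 2↦8, 3↦7}
R1: 2 valid matches — {0↦1, 1↦8, 2↦0}, {0↦4, 1↦5, 2↦0}

Answer: [R0,R1]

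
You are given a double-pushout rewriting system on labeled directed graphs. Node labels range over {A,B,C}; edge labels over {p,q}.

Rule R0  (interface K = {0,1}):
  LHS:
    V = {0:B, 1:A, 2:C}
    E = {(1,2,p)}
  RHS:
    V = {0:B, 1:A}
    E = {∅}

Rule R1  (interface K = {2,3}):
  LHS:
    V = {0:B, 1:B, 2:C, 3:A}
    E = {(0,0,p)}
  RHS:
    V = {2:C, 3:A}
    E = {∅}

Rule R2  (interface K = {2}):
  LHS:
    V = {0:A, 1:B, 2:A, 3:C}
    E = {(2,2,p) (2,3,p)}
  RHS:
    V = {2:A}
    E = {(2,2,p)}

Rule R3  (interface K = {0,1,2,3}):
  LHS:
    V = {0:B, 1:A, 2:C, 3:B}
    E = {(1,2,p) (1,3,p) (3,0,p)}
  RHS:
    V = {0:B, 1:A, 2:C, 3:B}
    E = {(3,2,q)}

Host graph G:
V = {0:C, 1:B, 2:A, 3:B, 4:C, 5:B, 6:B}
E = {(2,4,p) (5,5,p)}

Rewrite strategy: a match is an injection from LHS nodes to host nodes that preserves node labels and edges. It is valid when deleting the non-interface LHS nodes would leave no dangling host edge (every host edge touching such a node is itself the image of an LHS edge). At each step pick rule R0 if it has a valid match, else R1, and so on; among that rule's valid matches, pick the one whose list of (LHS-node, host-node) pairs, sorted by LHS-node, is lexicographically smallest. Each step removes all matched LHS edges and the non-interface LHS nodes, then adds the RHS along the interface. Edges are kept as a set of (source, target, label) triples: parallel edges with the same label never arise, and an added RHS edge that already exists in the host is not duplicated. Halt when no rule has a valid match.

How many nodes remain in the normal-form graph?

Answer: 4

Rewrite trace:
[0] host  ⇒  7 nodes, 2 edges  {2-p->4 5-p->5}
[1] R0 @ {0↦1, 1↦2, 2↦4}  ⇒  6 nodes, 1 edges  {5-p->5}
[2] R1 @ {0↦5, 1↦1, 2↦0, 3↦2}  ⇒  4 nodes, 0 edges  {∅}
final graph: no rule applies after step 2
NF nodes: {0:C, 2:A, 3:B, 6:B}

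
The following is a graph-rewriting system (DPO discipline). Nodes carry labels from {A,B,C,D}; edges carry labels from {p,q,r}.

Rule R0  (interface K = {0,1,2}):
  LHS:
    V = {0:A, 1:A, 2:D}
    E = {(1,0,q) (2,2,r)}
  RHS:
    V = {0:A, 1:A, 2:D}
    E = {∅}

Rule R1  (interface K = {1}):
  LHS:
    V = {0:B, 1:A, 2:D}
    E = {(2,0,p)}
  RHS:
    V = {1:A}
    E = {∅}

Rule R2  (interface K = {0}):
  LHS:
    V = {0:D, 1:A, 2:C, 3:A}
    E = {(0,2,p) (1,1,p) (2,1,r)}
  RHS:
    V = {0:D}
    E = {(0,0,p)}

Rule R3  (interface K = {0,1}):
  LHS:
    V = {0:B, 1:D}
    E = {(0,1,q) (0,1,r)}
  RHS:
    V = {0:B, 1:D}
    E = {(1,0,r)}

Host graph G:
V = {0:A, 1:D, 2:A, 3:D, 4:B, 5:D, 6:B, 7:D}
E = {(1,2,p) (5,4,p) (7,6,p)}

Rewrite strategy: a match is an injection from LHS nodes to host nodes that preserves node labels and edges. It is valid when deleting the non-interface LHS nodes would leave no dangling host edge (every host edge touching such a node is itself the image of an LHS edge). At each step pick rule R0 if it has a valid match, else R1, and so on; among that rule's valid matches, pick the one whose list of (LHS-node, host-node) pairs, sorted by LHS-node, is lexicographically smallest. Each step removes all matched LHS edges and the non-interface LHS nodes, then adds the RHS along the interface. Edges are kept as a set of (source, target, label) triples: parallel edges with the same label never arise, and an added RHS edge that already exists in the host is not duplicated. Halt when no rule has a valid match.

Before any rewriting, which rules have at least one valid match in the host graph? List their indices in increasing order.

R0: no valid match — LHS pattern not found
R1: 4 valid matches — {0↦4, 1↦0, 2↦5}, {0↦4, 1↦2, 2↦5}, {0↦6, 1↦0, 2↦7} (+1 more)
R2: no valid match — LHS pattern not found
R3: no valid match — LHS pattern not found

Answer: [R1]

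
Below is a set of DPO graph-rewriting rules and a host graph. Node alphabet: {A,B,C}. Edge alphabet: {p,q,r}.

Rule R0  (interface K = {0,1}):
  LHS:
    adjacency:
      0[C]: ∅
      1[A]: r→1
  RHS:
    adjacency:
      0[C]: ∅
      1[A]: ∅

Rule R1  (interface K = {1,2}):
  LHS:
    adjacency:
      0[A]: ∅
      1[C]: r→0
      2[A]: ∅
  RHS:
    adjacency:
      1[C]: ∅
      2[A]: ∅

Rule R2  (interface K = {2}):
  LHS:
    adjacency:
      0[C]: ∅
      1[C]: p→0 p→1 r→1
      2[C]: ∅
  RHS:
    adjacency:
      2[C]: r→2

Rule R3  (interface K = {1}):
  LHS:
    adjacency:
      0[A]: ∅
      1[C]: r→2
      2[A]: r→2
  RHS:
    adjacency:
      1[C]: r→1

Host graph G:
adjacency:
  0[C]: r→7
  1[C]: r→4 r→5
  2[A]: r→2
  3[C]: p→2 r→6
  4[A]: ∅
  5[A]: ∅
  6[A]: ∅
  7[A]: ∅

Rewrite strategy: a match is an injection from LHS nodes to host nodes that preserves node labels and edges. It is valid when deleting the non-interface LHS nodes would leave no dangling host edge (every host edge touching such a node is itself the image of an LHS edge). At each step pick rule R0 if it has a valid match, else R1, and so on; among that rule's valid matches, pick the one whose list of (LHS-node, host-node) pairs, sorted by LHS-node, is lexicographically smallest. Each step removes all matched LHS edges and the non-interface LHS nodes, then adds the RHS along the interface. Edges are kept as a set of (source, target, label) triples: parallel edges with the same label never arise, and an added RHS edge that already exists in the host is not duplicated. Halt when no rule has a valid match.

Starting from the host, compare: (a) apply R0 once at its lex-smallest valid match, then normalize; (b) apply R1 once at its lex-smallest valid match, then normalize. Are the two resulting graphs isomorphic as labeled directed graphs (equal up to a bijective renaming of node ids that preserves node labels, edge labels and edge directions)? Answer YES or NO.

branch R0-first: apply at {0↦0, 1↦2} → |E|=5, then 4 more step(s) → NF |V|=4 |E|=1 V={0:C, 1:C, 2:A, 3:C} E=3-p->2
branch R1-first: apply at {0↦4, 1↦1, 2↦2} → |E|=5, then 4 more step(s) → NF |V|=4 |E|=1 V={0:C, 1:C, 2:A, 3:C} E=3-p->2
graphs isomorphic (equal up to label-preserving node renaming)

Answer: YES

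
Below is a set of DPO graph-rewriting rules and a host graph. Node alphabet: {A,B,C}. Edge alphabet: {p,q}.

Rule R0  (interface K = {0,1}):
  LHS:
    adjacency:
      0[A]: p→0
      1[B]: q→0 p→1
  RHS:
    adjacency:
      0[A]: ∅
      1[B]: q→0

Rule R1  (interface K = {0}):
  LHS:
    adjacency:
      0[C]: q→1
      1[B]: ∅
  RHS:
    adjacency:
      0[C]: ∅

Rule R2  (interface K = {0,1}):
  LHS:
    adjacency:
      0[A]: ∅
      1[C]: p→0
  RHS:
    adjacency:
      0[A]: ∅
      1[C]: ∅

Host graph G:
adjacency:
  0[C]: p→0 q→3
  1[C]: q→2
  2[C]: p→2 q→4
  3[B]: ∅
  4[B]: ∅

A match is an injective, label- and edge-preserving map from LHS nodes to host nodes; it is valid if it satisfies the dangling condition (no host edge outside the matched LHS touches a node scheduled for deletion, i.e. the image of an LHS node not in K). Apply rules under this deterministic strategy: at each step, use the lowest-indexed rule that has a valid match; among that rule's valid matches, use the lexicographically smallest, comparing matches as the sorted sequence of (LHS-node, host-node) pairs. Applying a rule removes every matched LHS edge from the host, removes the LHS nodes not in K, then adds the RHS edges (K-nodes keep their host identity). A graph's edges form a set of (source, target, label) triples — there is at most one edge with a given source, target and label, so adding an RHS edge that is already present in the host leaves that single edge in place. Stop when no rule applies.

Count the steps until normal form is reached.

start.  V:5 E:5  edges: 0-p->0 0-q->3 1-q->2 2-p->2 2-q->4
1. fire R1 via {0↦0, 1↦3}  →  V:4 E:4  edges: 0-p->0 1-q->2 2-p->2 2-q->4
2. fire R1 via {0↦2, 1↦4}  →  V:3 E:3  edges: 0-p->0 1-q->2 2-p->2
halt: no rule applies after step 2

Answer: 2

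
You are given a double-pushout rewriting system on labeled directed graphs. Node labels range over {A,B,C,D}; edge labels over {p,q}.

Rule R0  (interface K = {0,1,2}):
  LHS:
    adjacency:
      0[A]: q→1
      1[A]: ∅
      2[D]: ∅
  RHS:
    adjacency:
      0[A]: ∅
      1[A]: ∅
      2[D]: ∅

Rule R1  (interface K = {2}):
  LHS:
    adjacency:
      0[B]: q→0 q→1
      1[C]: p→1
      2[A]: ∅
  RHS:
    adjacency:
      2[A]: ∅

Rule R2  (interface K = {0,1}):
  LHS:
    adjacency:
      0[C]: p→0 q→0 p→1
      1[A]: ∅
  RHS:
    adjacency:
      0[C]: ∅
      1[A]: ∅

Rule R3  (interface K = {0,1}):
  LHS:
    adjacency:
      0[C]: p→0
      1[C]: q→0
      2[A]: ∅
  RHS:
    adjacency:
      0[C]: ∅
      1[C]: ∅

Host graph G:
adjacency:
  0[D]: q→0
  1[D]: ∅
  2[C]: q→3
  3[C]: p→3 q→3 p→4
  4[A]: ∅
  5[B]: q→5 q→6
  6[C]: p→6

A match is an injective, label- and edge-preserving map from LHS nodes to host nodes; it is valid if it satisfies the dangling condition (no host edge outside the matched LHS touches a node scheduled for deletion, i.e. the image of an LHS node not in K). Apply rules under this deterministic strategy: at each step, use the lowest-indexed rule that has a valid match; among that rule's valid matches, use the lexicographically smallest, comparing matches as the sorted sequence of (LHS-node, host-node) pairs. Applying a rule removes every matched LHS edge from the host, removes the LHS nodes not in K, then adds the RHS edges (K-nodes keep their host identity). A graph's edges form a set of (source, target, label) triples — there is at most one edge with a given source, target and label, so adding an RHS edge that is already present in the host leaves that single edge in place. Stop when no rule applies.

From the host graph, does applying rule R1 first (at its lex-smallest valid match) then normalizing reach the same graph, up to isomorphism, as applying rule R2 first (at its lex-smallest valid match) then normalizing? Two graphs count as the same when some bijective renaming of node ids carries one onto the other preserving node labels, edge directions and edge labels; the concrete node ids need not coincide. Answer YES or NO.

Answer: YES

Steps:
branch R1-first: apply at {0↦5, 1↦6, 2↦4} → |E|=5, then 1 more step(s) → NF |V|=5 |E|=2 V={0:D, 1:D, 2:C, 3:C, 4:A} E=0-q->0 2-q->3
branch R2-first: apply at {0↦3, 1↦4} → |E|=5, then 1 more step(s) → NF |V|=5 |E|=2 V={0:D, 1:D, 2:C, 3:C, 4:A} E=0-q->0 2-q->3
graphs isomorphic (equal up to label-preserving node renaming)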